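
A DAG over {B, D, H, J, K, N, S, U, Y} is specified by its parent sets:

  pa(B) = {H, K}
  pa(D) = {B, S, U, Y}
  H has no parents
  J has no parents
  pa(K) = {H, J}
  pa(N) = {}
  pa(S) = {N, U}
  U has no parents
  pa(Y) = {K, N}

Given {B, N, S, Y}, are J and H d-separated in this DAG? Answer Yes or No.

No — J and H are not d-separated given {B, N, S, Y}.

5 paths connect J and H; each must be blocked for d-separation to hold:
Path 1: J → K ← H
  K is a collider and its descendant Y is conditioned on, which opens it — no node blocks this path, so it is active.
Path 2: J → K → Y ← N → S → D ← B ← H
  N is a fork here and N is conditioned on, so the path is blocked at N.
Path 3: J → K → Y ← N → S ← U → D ← B ← H
  N is a fork here and N is conditioned on, so the path is blocked at N.
Path 4: J → K → Y → D ← B ← H
  Y is a chain here and Y is conditioned on, so the path is blocked at Y.
Path 5: J → K → B ← H
  K is a chain and K is not conditioned on; B is a collider and B is conditioned on, which opens it — no node blocks this path, so it is active.
Because an active path exists, J and H are not d-separated.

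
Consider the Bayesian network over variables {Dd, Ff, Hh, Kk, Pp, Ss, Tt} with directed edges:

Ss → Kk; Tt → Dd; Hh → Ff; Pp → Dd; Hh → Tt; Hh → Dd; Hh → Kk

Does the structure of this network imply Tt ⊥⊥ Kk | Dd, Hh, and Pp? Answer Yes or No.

We examine all 2 paths between Tt and Kk:
Path 1: Tt ← Hh → Kk
  Hh is a fork here and Hh is conditioned on, so the path is blocked at Hh.
Path 2: Tt → Dd ← Hh → Kk
  Hh is a fork here and Hh is conditioned on, so the path is blocked at Hh.
All paths are blocked; Tt ⊥ Kk | {Dd, Hh, Pp} holds.

Yes — Tt and Kk are d-separated given {Dd, Hh, Pp}.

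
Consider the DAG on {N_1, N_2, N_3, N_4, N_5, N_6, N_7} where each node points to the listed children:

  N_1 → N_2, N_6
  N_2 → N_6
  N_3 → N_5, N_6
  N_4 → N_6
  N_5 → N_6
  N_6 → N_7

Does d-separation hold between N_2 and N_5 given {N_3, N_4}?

Enumerating the 4 paths from N_2 to N_5 and testing each for blocking by {N_3, N_4}:
Path 1: N_2 → N_6 ← N_5
  N_6 is a collider here and neither N_6 nor any of its descendants is conditioned on, so the collider stays closed — the path is blocked at N_6.
Path 2: N_2 → N_6 ← N_3 → N_5
  N_6 is a collider here and neither N_6 nor any of its descendants is conditioned on, so the collider stays closed — the path is blocked at N_6.
Path 3: N_2 ← N_1 → N_6 ← N_5
  N_6 is a collider here and neither N_6 nor any of its descendants is conditioned on, so the collider stays closed — the path is blocked at N_6.
Path 4: N_2 ← N_1 → N_6 ← N_3 → N_5
  N_6 is a collider here and neither N_6 nor any of its descendants is conditioned on, so the collider stays closed — the path is blocked at N_6.
All paths are blocked; N_2 ⊥ N_5 | {N_3, N_4} holds.

Yes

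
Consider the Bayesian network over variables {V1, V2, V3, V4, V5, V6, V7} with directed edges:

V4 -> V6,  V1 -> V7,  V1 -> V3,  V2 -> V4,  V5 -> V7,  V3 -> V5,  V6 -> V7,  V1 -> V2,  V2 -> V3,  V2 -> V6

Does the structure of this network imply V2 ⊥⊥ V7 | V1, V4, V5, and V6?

Enumerating the 6 paths from V2 to V7 and testing each for blocking by {V1, V4, V5, V6}:
  1. V2 → V4 → V6 → V7 — V4:chain[blocks]; V6:chain[blocks] ⇒ blocked
  2. V2 → V3 → V5 → V7 — V3:chain[open]; V5:chain[blocks] ⇒ blocked
  3. V2 → V3 ← V1 → V7 — V3:collider[open]; V1:fork[blocks] ⇒ blocked
  4. V2 → V6 → V7 — V6:chain[blocks] ⇒ blocked
  5. V2 ← V1 → V7 — V1:fork[blocks] ⇒ blocked
  6. V2 ← V1 → V3 → V5 → V7 — V1:fork[blocks]; V3:chain[open]; V5:chain[blocks] ⇒ blocked
Since every path is blocked, d-separation holds.

Yes — V2 and V7 are d-separated given {V1, V4, V5, V6}.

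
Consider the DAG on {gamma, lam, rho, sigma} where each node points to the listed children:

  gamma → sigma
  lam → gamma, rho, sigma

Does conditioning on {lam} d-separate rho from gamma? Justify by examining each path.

2 paths connect rho and gamma; each must be blocked for d-separation to hold:
Path 1: rho ← lam → gamma
  lam is a fork here and lam is conditioned on, so the path is blocked at lam.
Path 2: rho ← lam → sigma ← gamma
  lam is a fork here and lam is conditioned on, so the path is blocked at lam.
Every path is blocked, so rho and gamma are d-separated given {lam}.

Yes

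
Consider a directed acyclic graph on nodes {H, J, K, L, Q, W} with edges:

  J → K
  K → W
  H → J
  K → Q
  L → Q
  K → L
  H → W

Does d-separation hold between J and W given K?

No

Enumerating the 2 paths from J to W and testing each for blocking by {K}:
Path 1: J → K → W
  K is a chain here and K is conditioned on, so the path is blocked at K.
Path 2: J ← H → W
  H is a fork and H is not conditioned on — no node blocks this path, so it is active.
At least one path is unblocked, so d-separation fails.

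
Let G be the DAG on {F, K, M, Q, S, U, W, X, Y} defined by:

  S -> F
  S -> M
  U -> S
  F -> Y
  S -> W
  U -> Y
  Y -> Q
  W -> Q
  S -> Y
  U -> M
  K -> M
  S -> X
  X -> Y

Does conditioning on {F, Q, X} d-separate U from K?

We examine all 6 paths between U and K:
  1. U → Y → Q ← W ← S → M ← K — Y:chain[open]; Q:collider[open]; W:chain[open]; S:fork[open]; M:collider[blocks] ⇒ blocked
  2. U → Y ← S → M ← K — Y:collider[open]; S:fork[open]; M:collider[blocks] ⇒ blocked
  3. U → Y ← F ← S → M ← K — Y:collider[open]; F:chain[blocks]; S:fork[open]; M:collider[blocks] ⇒ blocked
  4. U → Y ← X ← S → M ← K — Y:collider[open]; X:chain[blocks]; S:fork[open]; M:collider[blocks] ⇒ blocked
  5. U → M ← K — M:collider[blocks] ⇒ blocked
  6. U → S → M ← K — S:chain[open]; M:collider[blocks] ⇒ blocked
All paths are blocked; U ⊥ K | {F, Q, X} holds.

Yes — U and K are d-separated given {F, Q, X}.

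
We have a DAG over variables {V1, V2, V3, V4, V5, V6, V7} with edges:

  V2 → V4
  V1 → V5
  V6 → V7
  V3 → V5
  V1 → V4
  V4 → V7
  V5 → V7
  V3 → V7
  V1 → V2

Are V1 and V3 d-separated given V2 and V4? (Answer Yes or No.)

There are 6 undirected paths between V1 and V3; checking each against the conditioning set {V2, V4}:
Path 1: V1 → V5 → V7 ← V3
  V7 is a collider here and neither V7 nor any of its descendants is conditioned on, so the collider stays closed — the path is blocked at V7.
Path 2: V1 → V5 ← V3
  V5 is a collider here and neither V5 nor any of its descendants is conditioned on, so the collider stays closed — the path is blocked at V5.
Path 3: V1 → V4 → V7 ← V5 ← V3
  V4 is a chain here and V4 is conditioned on, so the path is blocked at V4.
Path 4: V1 → V4 → V7 ← V3
  V4 is a chain here and V4 is conditioned on, so the path is blocked at V4.
Path 5: V1 → V2 → V4 → V7 ← V5 ← V3
  V2 is a chain here and V2 is conditioned on, so the path is blocked at V2.
Path 6: V1 → V2 → V4 → V7 ← V3
  V2 is a chain here and V2 is conditioned on, so the path is blocked at V2.
Every path is blocked, so V1 and V3 are d-separated given {V2, V4}.

Yes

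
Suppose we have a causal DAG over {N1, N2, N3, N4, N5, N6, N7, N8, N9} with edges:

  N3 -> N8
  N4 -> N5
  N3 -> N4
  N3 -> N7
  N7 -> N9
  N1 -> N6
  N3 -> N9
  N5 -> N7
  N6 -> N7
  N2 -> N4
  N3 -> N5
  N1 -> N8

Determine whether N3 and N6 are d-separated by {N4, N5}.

There are 5 undirected paths between N3 and N6; checking each against the conditioning set {N4, N5}:
Path 1: N3 → N7 ← N6
  N7 is a collider here and neither N7 nor any of its descendants is conditioned on, so the collider stays closed — the path is blocked at N7.
Path 2: N3 → N5 → N7 ← N6
  N5 is a chain here and N5 is conditioned on, so the path is blocked at N5.
Path 3: N3 → N8 ← N1 → N6
  N8 is a collider here and neither N8 nor any of its descendants is conditioned on, so the collider stays closed — the path is blocked at N8.
Path 4: N3 → N9 ← N7 ← N6
  N9 is a collider here and neither N9 nor any of its descendants is conditioned on, so the collider stays closed — the path is blocked at N9.
Path 5: N3 → N4 → N5 → N7 ← N6
  N4 is a chain here and N4 is conditioned on, so the path is blocked at N4.
Every path is blocked, so N3 and N6 are d-separated given {N4, N5}.

Yes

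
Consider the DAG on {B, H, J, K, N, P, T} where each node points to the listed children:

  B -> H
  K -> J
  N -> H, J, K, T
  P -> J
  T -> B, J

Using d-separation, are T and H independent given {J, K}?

We examine all 4 paths between T and H:
  1. T → J ← K ← N → H — J:collider[open]; K:chain[blocks]; N:fork[open] ⇒ blocked
  2. T → J ← N → H — J:collider[open]; N:fork[open] ⇒ active
  3. T → B → H — B:chain[open] ⇒ active
  4. T ← N → H — N:fork[open] ⇒ active
Since the path T → J ← N → H is active, T and H are not d-separated given {J, K}.

No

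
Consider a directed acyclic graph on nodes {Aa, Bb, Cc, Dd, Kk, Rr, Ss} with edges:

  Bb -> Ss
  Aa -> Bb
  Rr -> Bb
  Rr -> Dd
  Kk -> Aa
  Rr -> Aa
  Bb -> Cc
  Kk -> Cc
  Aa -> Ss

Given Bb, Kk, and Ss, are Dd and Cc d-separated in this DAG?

We examine all 6 paths between Dd and Cc:
Path 1: Dd ← Rr → Bb → Ss ← Aa ← Kk → Cc
  Bb is a chain here and Bb is conditioned on, so the path is blocked at Bb.
Path 2: Dd ← Rr → Bb → Cc
  Bb is a chain here and Bb is conditioned on, so the path is blocked at Bb.
Path 3: Dd ← Rr → Bb ← Aa ← Kk → Cc
  Kk is a fork here and Kk is conditioned on, so the path is blocked at Kk.
Path 4: Dd ← Rr → Aa → Bb → Cc
  Bb is a chain here and Bb is conditioned on, so the path is blocked at Bb.
Path 5: Dd ← Rr → Aa → Ss ← Bb → Cc
  Bb is a fork here and Bb is conditioned on, so the path is blocked at Bb.
Path 6: Dd ← Rr → Aa ← Kk → Cc
  Kk is a fork here and Kk is conditioned on, so the path is blocked at Kk.
Since every path is blocked, d-separation holds.

Yes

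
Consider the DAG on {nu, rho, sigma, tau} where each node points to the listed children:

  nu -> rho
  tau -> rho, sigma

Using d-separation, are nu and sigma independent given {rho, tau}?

Yes

The only undirected path from nu to sigma is:
  1. nu → rho ← tau → sigma — rho:collider[open]; tau:fork[blocks] ⇒ blocked
Since every path is blocked, d-separation holds.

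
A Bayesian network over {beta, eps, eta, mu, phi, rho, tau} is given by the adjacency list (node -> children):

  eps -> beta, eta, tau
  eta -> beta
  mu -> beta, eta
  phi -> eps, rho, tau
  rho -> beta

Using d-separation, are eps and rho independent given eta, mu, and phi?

There are 5 undirected paths between eps and rho; checking each against the conditioning set {eta, mu, phi}:
Path 1: eps ← phi → rho
  phi is a fork here and phi is conditioned on, so the path is blocked at phi.
Path 2: eps → tau ← phi → rho
  tau is a collider here and neither tau nor any of its descendants is conditioned on, so the collider stays closed — the path is blocked at tau.
Path 3: eps → eta ← mu → beta ← rho
  mu is a fork here and mu is conditioned on, so the path is blocked at mu.
Path 4: eps → eta → beta ← rho
  eta is a chain here and eta is conditioned on, so the path is blocked at eta.
Path 5: eps → beta ← rho
  beta is a collider here and neither beta nor any of its descendants is conditioned on, so the collider stays closed — the path is blocked at beta.
Since every path is blocked, d-separation holds.

Yes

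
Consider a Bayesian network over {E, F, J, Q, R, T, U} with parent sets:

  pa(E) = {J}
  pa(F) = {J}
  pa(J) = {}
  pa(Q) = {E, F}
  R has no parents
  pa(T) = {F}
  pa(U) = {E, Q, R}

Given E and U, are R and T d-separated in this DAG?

No — R and T are not d-separated given {E, U}.

Enumerating the 4 paths from R to T and testing each for blocking by {E, U}:
  1. R → U ← Q ← E ← J → F → T — U:collider[open]; Q:chain[open]; E:chain[blocks]; J:fork[open]; F:chain[open] ⇒ blocked
  2. R → U ← Q ← F → T — U:collider[open]; Q:chain[open]; F:fork[open] ⇒ active
  3. R → U ← E → Q ← F → T — U:collider[open]; E:fork[blocks]; Q:collider[open]; F:fork[open] ⇒ blocked
  4. R → U ← E ← J → F → T — U:collider[open]; E:chain[blocks]; J:fork[open]; F:chain[open] ⇒ blocked
Because an active path exists, R and T are not d-separated.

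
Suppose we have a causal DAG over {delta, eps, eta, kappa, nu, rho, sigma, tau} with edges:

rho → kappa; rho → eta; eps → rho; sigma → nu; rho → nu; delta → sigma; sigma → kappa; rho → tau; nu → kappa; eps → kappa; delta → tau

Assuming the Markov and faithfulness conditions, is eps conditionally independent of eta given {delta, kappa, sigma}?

No — eps and eta are not d-separated given {delta, kappa, sigma}.

6 paths connect eps and eta; each must be blocked for d-separation to hold:
Path 1: eps → kappa ← rho → eta
  kappa is a collider and kappa is conditioned on, which opens it; rho is a fork and rho is not conditioned on — no node blocks this path, so it is active.
Path 2: eps → kappa ← nu ← rho → eta
  kappa is a collider and kappa is conditioned on, which opens it; nu is a chain and nu is not conditioned on; rho is a fork and rho is not conditioned on — no node blocks this path, so it is active.
Path 3: eps → kappa ← nu ← sigma ← delta → tau ← rho → eta
  sigma is a chain here and sigma is conditioned on, so the path is blocked at sigma.
Path 4: eps → kappa ← sigma ← delta → tau ← rho → eta
  sigma is a chain here and sigma is conditioned on, so the path is blocked at sigma.
Path 5: eps → kappa ← sigma → nu ← rho → eta
  sigma is a fork here and sigma is conditioned on, so the path is blocked at sigma.
Path 6: eps → rho → eta
  rho is a chain and rho is not conditioned on — no node blocks this path, so it is active.
Since the path eps → kappa ← rho → eta is active, eps and eta are not d-separated given {delta, kappa, sigma}.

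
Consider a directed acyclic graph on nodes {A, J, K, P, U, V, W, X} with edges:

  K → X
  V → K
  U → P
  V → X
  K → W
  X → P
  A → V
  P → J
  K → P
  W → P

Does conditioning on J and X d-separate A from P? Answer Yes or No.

No — A and P are not d-separated given {J, X}.

We examine all 6 paths between A and P:
  1. A → V → X → P — V:chain[open]; X:chain[blocks] ⇒ blocked
  2. A → V → X ← K → W → P — V:chain[open]; X:collider[open]; K:fork[open]; W:chain[open] ⇒ active
  3. A → V → X ← K → P — V:chain[open]; X:collider[open]; K:fork[open] ⇒ active
  4. A → V → K → W → P — V:chain[open]; K:chain[open]; W:chain[open] ⇒ active
  5. A → V → K → P — V:chain[open]; K:chain[open] ⇒ active
  6. A → V → K → X → P — V:chain[open]; K:chain[open]; X:chain[blocks] ⇒ blocked
At least one path is unblocked, so d-separation fails.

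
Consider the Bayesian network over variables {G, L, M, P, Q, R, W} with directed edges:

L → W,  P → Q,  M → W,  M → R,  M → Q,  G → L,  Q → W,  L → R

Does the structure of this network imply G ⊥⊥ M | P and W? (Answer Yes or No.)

There are 3 undirected paths between G and M; checking each against the conditioning set {P, W}:
Path 1: G → L → R ← M
  R is a collider here and neither R nor any of its descendants is conditioned on, so the collider stays closed — the path is blocked at R.
Path 2: G → L → W ← M
  L is a chain and L is not conditioned on; W is a collider and W is conditioned on, which opens it — no node blocks this path, so it is active.
Path 3: G → L → W ← Q ← M
  L is a chain and L is not conditioned on; W is a collider and W is conditioned on, which opens it; Q is a chain and Q is not conditioned on — no node blocks this path, so it is active.
Since the path G → L → W ← M is active, G and M are not d-separated given {P, W}.

No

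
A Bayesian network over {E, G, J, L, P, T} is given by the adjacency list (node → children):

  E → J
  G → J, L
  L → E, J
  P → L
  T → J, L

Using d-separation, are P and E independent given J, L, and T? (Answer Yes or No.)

There are 4 undirected paths between P and E; checking each against the conditioning set {J, L, T}:
Path 1: P → L → J ← E
  L is a chain here and L is conditioned on, so the path is blocked at L.
Path 2: P → L ← T → J ← E
  T is a fork here and T is conditioned on, so the path is blocked at T.
Path 3: P → L → E
  L is a chain here and L is conditioned on, so the path is blocked at L.
Path 4: P → L ← G → J ← E
  L is a collider and L is conditioned on, which opens it; G is a fork and G is not conditioned on; J is a collider and J is conditioned on, which opens it — no node blocks this path, so it is active.
At least one path is unblocked, so d-separation fails.

No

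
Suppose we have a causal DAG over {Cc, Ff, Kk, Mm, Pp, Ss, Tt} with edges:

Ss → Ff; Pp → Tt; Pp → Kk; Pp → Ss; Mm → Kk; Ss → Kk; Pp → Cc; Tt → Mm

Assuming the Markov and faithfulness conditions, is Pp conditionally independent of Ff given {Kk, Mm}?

Enumerating the 3 paths from Pp to Ff and testing each for blocking by {Kk, Mm}:
Path 1: Pp → Kk ← Ss → Ff
  Kk is a collider and Kk is conditioned on, which opens it; Ss is a fork and Ss is not conditioned on — no node blocks this path, so it is active.
Path 2: Pp → Tt → Mm → Kk ← Ss → Ff
  Mm is a chain here and Mm is conditioned on, so the path is blocked at Mm.
Path 3: Pp → Ss → Ff
  Ss is a chain and Ss is not conditioned on — no node blocks this path, so it is active.
Because an active path exists, Pp and Ff are not d-separated.

No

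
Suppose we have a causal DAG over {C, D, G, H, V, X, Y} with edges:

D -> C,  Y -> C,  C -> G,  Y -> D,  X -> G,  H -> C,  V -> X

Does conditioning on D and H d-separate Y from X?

We examine all 2 paths between Y and X:
Path 1: Y → C → G ← X
  G is a collider here and neither G nor any of its descendants is conditioned on, so the collider stays closed — the path is blocked at G.
Path 2: Y → D → C → G ← X
  D is a chain here and D is conditioned on, so the path is blocked at D.
Since every path is blocked, d-separation holds.

Yes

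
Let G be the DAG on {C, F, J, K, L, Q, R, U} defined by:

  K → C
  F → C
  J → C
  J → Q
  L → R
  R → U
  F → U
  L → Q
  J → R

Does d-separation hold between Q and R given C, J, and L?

Enumerating the 3 paths from Q to R and testing each for blocking by {C, J, L}:
Path 1: Q ← J → R
  J is a fork here and J is conditioned on, so the path is blocked at J.
Path 2: Q ← J → C ← F → U ← R
  J is a fork here and J is conditioned on, so the path is blocked at J.
Path 3: Q ← L → R
  L is a fork here and L is conditioned on, so the path is blocked at L.
Every path is blocked, so Q and R are d-separated given {C, J, L}.

Yes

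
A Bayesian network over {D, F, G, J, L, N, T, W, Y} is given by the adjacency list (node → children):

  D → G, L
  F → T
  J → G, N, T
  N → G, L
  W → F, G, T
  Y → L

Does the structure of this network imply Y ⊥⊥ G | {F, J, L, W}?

No

5 paths connect Y and G; each must be blocked for d-separation to hold:
Path 1: Y → L ← D → G
  L is a collider and L is conditioned on, which opens it; D is a fork and D is not conditioned on — no node blocks this path, so it is active.
Path 2: Y → L ← N → G
  L is a collider and L is conditioned on, which opens it; N is a fork and N is not conditioned on — no node blocks this path, so it is active.
Path 3: Y → L ← N ← J → G
  J is a fork here and J is conditioned on, so the path is blocked at J.
Path 4: Y → L ← N ← J → T ← W → G
  J is a fork here and J is conditioned on, so the path is blocked at J.
Path 5: Y → L ← N ← J → T ← F ← W → G
  J is a fork here and J is conditioned on, so the path is blocked at J.
At least one path is unblocked, so d-separation fails.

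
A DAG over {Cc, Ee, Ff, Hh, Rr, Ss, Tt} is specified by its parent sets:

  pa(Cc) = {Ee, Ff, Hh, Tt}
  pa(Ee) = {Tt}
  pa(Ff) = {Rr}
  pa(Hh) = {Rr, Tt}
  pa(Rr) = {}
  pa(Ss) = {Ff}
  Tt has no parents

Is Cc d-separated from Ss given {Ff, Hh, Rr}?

Yes

We examine all 4 paths between Cc and Ss:
Path 1: Cc ← Ee ← Tt → Hh ← Rr → Ff → Ss
  Rr is a fork here and Rr is conditioned on, so the path is blocked at Rr.
Path 2: Cc ← Ff → Ss
  Ff is a fork here and Ff is conditioned on, so the path is blocked at Ff.
Path 3: Cc ← Hh ← Rr → Ff → Ss
  Hh is a chain here and Hh is conditioned on, so the path is blocked at Hh.
Path 4: Cc ← Tt → Hh ← Rr → Ff → Ss
  Rr is a fork here and Rr is conditioned on, so the path is blocked at Rr.
All paths are blocked; Cc ⊥ Ss | {Ff, Hh, Rr} holds.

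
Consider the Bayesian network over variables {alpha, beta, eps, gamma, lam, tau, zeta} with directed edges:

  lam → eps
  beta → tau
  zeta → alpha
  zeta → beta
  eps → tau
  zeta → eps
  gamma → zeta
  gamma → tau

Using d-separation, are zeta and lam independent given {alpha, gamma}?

Yes

Enumerating the 3 paths from zeta to lam and testing each for blocking by {alpha, gamma}:
Path 1: zeta → eps ← lam
  eps is a collider here and neither eps nor any of its descendants is conditioned on, so the collider stays closed — the path is blocked at eps.
Path 2: zeta → beta → tau ← eps ← lam
  tau is a collider here and neither tau nor any of its descendants is conditioned on, so the collider stays closed — the path is blocked at tau.
Path 3: zeta ← gamma → tau ← eps ← lam
  gamma is a fork here and gamma is conditioned on, so the path is blocked at gamma.
Since every path is blocked, d-separation holds.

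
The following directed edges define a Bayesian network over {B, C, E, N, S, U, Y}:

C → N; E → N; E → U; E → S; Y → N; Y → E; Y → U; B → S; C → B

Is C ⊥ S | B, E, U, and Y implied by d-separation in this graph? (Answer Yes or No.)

Yes — C and S are d-separated given {B, E, U, Y}.

4 paths connect C and S; each must be blocked for d-separation to hold:
Path 1: C → B → S
  B is a chain here and B is conditioned on, so the path is blocked at B.
Path 2: C → N ← Y → U ← E → S
  N is a collider here and neither N nor any of its descendants is conditioned on, so the collider stays closed — the path is blocked at N.
Path 3: C → N ← Y → E → S
  N is a collider here and neither N nor any of its descendants is conditioned on, so the collider stays closed — the path is blocked at N.
Path 4: C → N ← E → S
  N is a collider here and neither N nor any of its descendants is conditioned on, so the collider stays closed — the path is blocked at N.
All paths are blocked; C ⊥ S | {B, E, U, Y} holds.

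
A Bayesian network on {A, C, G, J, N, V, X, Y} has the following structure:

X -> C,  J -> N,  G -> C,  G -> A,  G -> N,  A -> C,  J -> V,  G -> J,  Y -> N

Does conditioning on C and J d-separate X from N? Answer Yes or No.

We examine all 4 paths between X and N:
  1. X → C ← A ← G → N — C:collider[open]; A:chain[open]; G:fork[open] ⇒ active
  2. X → C ← A ← G → J → N — C:collider[open]; A:chain[open]; G:fork[open]; J:chain[blocks] ⇒ blocked
  3. X → C ← G → N — C:collider[open]; G:fork[open] ⇒ active
  4. X → C ← G → J → N — C:collider[open]; G:fork[open]; J:chain[blocks] ⇒ blocked
Since the path X → C ← A ← G → N is active, X and N are not d-separated given {C, J}.

No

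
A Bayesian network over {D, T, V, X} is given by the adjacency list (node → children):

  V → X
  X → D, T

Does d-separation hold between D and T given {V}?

Only one path connects D and T:
Path 1: D ← X → T
  X is a fork and X is not conditioned on — no node blocks this path, so it is active.
Since the path D ← X → T is active, D and T are not d-separated given {V}.

No — D and T are not d-separated given {V}.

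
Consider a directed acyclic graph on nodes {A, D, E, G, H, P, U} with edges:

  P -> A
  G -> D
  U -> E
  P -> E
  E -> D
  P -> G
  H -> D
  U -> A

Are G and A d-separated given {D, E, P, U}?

There are 4 undirected paths between G and A; checking each against the conditioning set {D, E, P, U}:
Path 1: G ← P → E ← U → A
  P is a fork here and P is conditioned on, so the path is blocked at P.
Path 2: G ← P → A
  P is a fork here and P is conditioned on, so the path is blocked at P.
Path 3: G → D ← E ← P → A
  E is a chain here and E is conditioned on, so the path is blocked at E.
Path 4: G → D ← E ← U → A
  E is a chain here and E is conditioned on, so the path is blocked at E.
All paths are blocked; G ⊥ A | {D, E, P, U} holds.

Yes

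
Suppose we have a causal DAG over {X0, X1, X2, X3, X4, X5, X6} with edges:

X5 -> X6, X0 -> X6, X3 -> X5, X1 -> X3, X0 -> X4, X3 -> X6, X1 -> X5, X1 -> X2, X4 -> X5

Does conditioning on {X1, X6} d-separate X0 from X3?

No

We examine all 6 paths between X0 and X3:
  1. X0 → X4 → X5 ← X3 — X4:chain[open]; X5:collider[open] ⇒ active
  2. X0 → X4 → X5 ← X1 → X3 — X4:chain[open]; X5:collider[open]; X1:fork[blocks] ⇒ blocked
  3. X0 → X4 → X5 → X6 ← X3 — X4:chain[open]; X5:chain[open]; X6:collider[open] ⇒ active
  4. X0 → X6 ← X3 — X6:collider[open] ⇒ active
  5. X0 → X6 ← X5 ← X3 — X6:collider[open]; X5:chain[open] ⇒ active
  6. X0 → X6 ← X5 ← X1 → X3 — X6:collider[open]; X5:chain[open]; X1:fork[blocks] ⇒ blocked
At least one path is unblocked, so d-separation fails.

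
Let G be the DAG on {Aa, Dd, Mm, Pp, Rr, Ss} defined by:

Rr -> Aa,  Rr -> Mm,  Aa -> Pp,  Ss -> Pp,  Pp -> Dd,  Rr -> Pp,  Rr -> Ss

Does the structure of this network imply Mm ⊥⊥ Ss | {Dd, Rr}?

Yes — Mm and Ss are d-separated given {Dd, Rr}.

3 paths connect Mm and Ss; each must be blocked for d-separation to hold:
Path 1: Mm ← Rr → Ss
  Rr is a fork here and Rr is conditioned on, so the path is blocked at Rr.
Path 2: Mm ← Rr → Aa → Pp ← Ss
  Rr is a fork here and Rr is conditioned on, so the path is blocked at Rr.
Path 3: Mm ← Rr → Pp ← Ss
  Rr is a fork here and Rr is conditioned on, so the path is blocked at Rr.
Since every path is blocked, d-separation holds.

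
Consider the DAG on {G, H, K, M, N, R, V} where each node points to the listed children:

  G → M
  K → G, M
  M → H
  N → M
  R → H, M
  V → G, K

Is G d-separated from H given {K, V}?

No

There are 6 undirected paths between G and H; checking each against the conditioning set {K, V}:
Path 1: G → M ← R → H
  M is a collider here and neither M nor any of its descendants is conditioned on, so the collider stays closed — the path is blocked at M.
Path 2: G → M → H
  M is a chain and M is not conditioned on — no node blocks this path, so it is active.
Path 3: G ← V → K → M ← R → H
  V is a fork here and V is conditioned on, so the path is blocked at V.
Path 4: G ← V → K → M → H
  V is a fork here and V is conditioned on, so the path is blocked at V.
Path 5: G ← K → M ← R → H
  K is a fork here and K is conditioned on, so the path is blocked at K.
Path 6: G ← K → M → H
  K is a fork here and K is conditioned on, so the path is blocked at K.
Because an active path exists, G and H are not d-separated.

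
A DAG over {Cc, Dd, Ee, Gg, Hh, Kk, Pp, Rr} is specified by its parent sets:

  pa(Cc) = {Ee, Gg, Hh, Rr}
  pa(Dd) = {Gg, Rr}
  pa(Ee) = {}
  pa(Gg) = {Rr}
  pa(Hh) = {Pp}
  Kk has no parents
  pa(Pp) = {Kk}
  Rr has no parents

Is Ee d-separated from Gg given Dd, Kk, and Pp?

We examine all 3 paths between Ee and Gg:
Path 1: Ee → Cc ← Gg
  Cc is a collider here and neither Cc nor any of its descendants is conditioned on, so the collider stays closed — the path is blocked at Cc.
Path 2: Ee → Cc ← Rr → Gg
  Cc is a collider here and neither Cc nor any of its descendants is conditioned on, so the collider stays closed — the path is blocked at Cc.
Path 3: Ee → Cc ← Rr → Dd ← Gg
  Cc is a collider here and neither Cc nor any of its descendants is conditioned on, so the collider stays closed — the path is blocked at Cc.
Since every path is blocked, d-separation holds.

Yes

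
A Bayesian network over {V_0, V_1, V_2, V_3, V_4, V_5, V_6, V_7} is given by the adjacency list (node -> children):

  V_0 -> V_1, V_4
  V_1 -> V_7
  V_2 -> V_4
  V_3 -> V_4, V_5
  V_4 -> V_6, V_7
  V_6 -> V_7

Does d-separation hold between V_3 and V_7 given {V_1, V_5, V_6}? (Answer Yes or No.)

3 paths connect V_3 and V_7; each must be blocked for d-separation to hold:
  1. V_3 → V_4 → V_6 → V_7 — V_4:chain[open]; V_6:chain[blocks] ⇒ blocked
  2. V_3 → V_4 → V_7 — V_4:chain[open] ⇒ active
  3. V_3 → V_4 ← V_0 → V_1 → V_7 — V_4:collider[open]; V_0:fork[open]; V_1:chain[blocks] ⇒ blocked
Since the path V_3 → V_4 → V_7 is active, V_3 and V_7 are not d-separated given {V_1, V_5, V_6}.

No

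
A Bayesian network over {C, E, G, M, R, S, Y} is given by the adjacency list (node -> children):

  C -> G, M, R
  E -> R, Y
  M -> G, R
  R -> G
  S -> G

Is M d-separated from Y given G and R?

No — M and Y are not d-separated given {G, R}.

We examine all 5 paths between M and Y:
Path 1: M → R ← E → Y
  R is a collider and R is conditioned on, which opens it; E is a fork and E is not conditioned on — no node blocks this path, so it is active.
Path 2: M → G ← R ← E → Y
  R is a chain here and R is conditioned on, so the path is blocked at R.
Path 3: M → G ← C → R ← E → Y
  G is a collider and G is conditioned on, which opens it; C is a fork and C is not conditioned on; R is a collider and R is conditioned on, which opens it; E is a fork and E is not conditioned on — no node blocks this path, so it is active.
Path 4: M ← C → R ← E → Y
  C is a fork and C is not conditioned on; R is a collider and R is conditioned on, which opens it; E is a fork and E is not conditioned on — no node blocks this path, so it is active.
Path 5: M ← C → G ← R ← E → Y
  R is a chain here and R is conditioned on, so the path is blocked at R.
Because an active path exists, M and Y are not d-separated.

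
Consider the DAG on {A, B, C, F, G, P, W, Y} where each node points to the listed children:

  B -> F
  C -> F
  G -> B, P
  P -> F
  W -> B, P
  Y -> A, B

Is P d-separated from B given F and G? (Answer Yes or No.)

No

Enumerating the 3 paths from P to B and testing each for blocking by {F, G}:
Path 1: P ← G → B
  G is a fork here and G is conditioned on, so the path is blocked at G.
Path 2: P ← W → B
  W is a fork and W is not conditioned on — no node blocks this path, so it is active.
Path 3: P → F ← B
  F is a collider and F is conditioned on, which opens it — no node blocks this path, so it is active.
Since the path P ← W → B is active, P and B are not d-separated given {F, G}.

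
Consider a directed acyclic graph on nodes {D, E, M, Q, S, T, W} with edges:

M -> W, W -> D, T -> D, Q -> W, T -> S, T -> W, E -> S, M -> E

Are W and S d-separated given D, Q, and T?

No

Enumerating the 3 paths from W to S and testing each for blocking by {D, Q, T}:
  1. W ← T → S — T:fork[blocks] ⇒ blocked
  2. W → D ← T → S — D:collider[open]; T:fork[blocks] ⇒ blocked
  3. W ← M → E → S — M:fork[open]; E:chain[open] ⇒ active
Because an active path exists, W and S are not d-separated.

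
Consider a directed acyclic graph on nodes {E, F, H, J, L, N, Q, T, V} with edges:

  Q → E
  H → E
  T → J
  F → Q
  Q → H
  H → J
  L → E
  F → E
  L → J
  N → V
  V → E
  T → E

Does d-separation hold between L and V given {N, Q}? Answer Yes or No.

Yes

Enumerating the 5 paths from L to V and testing each for blocking by {N, Q}:
  1. L → J ← T → E ← V — J:collider[blocks]; T:fork[open]; E:collider[blocks] ⇒ blocked
  2. L → J ← H ← Q → E ← V — J:collider[blocks]; H:chain[open]; Q:fork[blocks]; E:collider[blocks] ⇒ blocked
  3. L → J ← H ← Q ← F → E ← V — J:collider[blocks]; H:chain[open]; Q:chain[blocks]; F:fork[open]; E:collider[blocks] ⇒ blocked
  4. L → J ← H → E ← V — J:collider[blocks]; H:fork[open]; E:collider[blocks] ⇒ blocked
  5. L → E ← V — E:collider[blocks] ⇒ blocked
Every path is blocked, so L and V are d-separated given {N, Q}.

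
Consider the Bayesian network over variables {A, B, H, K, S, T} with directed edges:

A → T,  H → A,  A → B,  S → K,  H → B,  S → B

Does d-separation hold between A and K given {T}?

There are 2 undirected paths between A and K; checking each against the conditioning set {T}:
Path 1: A → B ← S → K
  B is a collider here and neither B nor any of its descendants is conditioned on, so the collider stays closed — the path is blocked at B.
Path 2: A ← H → B ← S → K
  B is a collider here and neither B nor any of its descendants is conditioned on, so the collider stays closed — the path is blocked at B.
Every path is blocked, so A and K are d-separated given {T}.

Yes — A and K are d-separated given {T}.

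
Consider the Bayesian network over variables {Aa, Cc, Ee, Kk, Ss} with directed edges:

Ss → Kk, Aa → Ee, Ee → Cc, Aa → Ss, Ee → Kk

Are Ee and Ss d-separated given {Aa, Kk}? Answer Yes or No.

No — Ee and Ss are not d-separated given {Aa, Kk}.

Enumerating the 2 paths from Ee to Ss and testing each for blocking by {Aa, Kk}:
Path 1: Ee → Kk ← Ss
  Kk is a collider and Kk is conditioned on, which opens it — no node blocks this path, so it is active.
Path 2: Ee ← Aa → Ss
  Aa is a fork here and Aa is conditioned on, so the path is blocked at Aa.
Because an active path exists, Ee and Ss are not d-separated.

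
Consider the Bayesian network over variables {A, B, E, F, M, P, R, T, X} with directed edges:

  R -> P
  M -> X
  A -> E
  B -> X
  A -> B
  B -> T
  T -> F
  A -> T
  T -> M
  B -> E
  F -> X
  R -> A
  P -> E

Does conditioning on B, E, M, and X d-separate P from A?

No

Enumerating the 6 paths from P to A and testing each for blocking by {B, E, M, X}:
Path 1: P ← R → A
  R is a fork and R is not conditioned on — no node blocks this path, so it is active.
Path 2: P → E ← B ← A
  B is a chain here and B is conditioned on, so the path is blocked at B.
Path 3: P → E ← B → X ← M ← T ← A
  B is a fork here and B is conditioned on, so the path is blocked at B.
Path 4: P → E ← B → X ← F ← T ← A
  B is a fork here and B is conditioned on, so the path is blocked at B.
Path 5: P → E ← B → T ← A
  B is a fork here and B is conditioned on, so the path is blocked at B.
Path 6: P → E ← A
  E is a collider and E is conditioned on, which opens it — no node blocks this path, so it is active.
At least one path is unblocked, so d-separation fails.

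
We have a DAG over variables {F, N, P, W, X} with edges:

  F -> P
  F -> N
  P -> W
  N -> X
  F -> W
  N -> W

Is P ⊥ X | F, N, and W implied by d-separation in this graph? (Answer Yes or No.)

Yes

4 paths connect P and X; each must be blocked for d-separation to hold:
Path 1: P ← F → N → X
  F is a fork here and F is conditioned on, so the path is blocked at F.
Path 2: P ← F → W ← N → X
  F is a fork here and F is conditioned on, so the path is blocked at F.
Path 3: P → W ← F → N → X
  F is a fork here and F is conditioned on, so the path is blocked at F.
Path 4: P → W ← N → X
  N is a fork here and N is conditioned on, so the path is blocked at N.
Since every path is blocked, d-separation holds.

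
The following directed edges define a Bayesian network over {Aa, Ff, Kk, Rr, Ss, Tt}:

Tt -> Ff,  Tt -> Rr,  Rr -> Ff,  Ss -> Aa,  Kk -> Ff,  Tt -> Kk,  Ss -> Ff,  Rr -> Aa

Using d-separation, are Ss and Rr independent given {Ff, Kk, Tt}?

Enumerating the 4 paths from Ss to Rr and testing each for blocking by {Ff, Kk, Tt}:
Path 1: Ss → Ff ← Tt → Rr
  Tt is a fork here and Tt is conditioned on, so the path is blocked at Tt.
Path 2: Ss → Ff ← Rr
  Ff is a collider and Ff is conditioned on, which opens it — no node blocks this path, so it is active.
Path 3: Ss → Ff ← Kk ← Tt → Rr
  Kk is a chain here and Kk is conditioned on, so the path is blocked at Kk.
Path 4: Ss → Aa ← Rr
  Aa is a collider here and neither Aa nor any of its descendants is conditioned on, so the collider stays closed — the path is blocked at Aa.
Since the path Ss → Ff ← Rr is active, Ss and Rr are not d-separated given {Ff, Kk, Tt}.

No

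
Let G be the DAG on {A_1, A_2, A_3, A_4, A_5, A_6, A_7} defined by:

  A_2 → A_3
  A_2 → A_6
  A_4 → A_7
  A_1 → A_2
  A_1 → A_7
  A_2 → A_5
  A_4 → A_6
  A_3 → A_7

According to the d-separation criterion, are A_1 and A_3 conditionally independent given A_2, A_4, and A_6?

Yes

4 paths connect A_1 and A_3; each must be blocked for d-separation to hold:
Path 1: A_1 → A_7 ← A_4 → A_6 ← A_2 → A_3
  A_7 is a collider here and neither A_7 nor any of its descendants is conditioned on, so the collider stays closed — the path is blocked at A_7.
Path 2: A_1 → A_7 ← A_3
  A_7 is a collider here and neither A_7 nor any of its descendants is conditioned on, so the collider stays closed — the path is blocked at A_7.
Path 3: A_1 → A_2 → A_6 ← A_4 → A_7 ← A_3
  A_2 is a chain here and A_2 is conditioned on, so the path is blocked at A_2.
Path 4: A_1 → A_2 → A_3
  A_2 is a chain here and A_2 is conditioned on, so the path is blocked at A_2.
Every path is blocked, so A_1 and A_3 are d-separated given {A_2, A_4, A_6}.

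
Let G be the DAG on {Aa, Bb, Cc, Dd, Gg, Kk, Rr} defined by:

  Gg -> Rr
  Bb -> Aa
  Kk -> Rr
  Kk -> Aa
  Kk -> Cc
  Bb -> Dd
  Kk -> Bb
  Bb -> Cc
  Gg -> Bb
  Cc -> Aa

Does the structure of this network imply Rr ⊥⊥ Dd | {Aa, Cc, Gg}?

There are 6 undirected paths between Rr and Dd; checking each against the conditioning set {Aa, Cc, Gg}:
Path 1: Rr ← Kk → Cc → Aa ← Bb → Dd
  Cc is a chain here and Cc is conditioned on, so the path is blocked at Cc.
Path 2: Rr ← Kk → Cc ← Bb → Dd
  Kk is a fork and Kk is not conditioned on; Cc is a collider and Cc is conditioned on, which opens it; Bb is a fork and Bb is not conditioned on — no node blocks this path, so it is active.
Path 3: Rr ← Kk → Aa ← Cc ← Bb → Dd
  Cc is a chain here and Cc is conditioned on, so the path is blocked at Cc.
Path 4: Rr ← Kk → Aa ← Bb → Dd
  Kk is a fork and Kk is not conditioned on; Aa is a collider and Aa is conditioned on, which opens it; Bb is a fork and Bb is not conditioned on — no node blocks this path, so it is active.
Path 5: Rr ← Kk → Bb → Dd
  Kk is a fork and Kk is not conditioned on; Bb is a chain and Bb is not conditioned on — no node blocks this path, so it is active.
Path 6: Rr ← Gg → Bb → Dd
  Gg is a fork here and Gg is conditioned on, so the path is blocked at Gg.
At least one path is unblocked, so d-separation fails.

No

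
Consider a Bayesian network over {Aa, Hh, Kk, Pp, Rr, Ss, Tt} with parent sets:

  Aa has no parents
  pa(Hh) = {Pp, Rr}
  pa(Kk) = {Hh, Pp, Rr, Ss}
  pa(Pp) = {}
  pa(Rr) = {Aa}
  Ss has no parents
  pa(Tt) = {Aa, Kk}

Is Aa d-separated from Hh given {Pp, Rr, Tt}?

We examine all 6 paths between Aa and Hh:
Path 1: Aa → Tt ← Kk ← Hh
  Tt is a collider and Tt is conditioned on, which opens it; Kk is a chain and Kk is not conditioned on — no node blocks this path, so it is active.
Path 2: Aa → Tt ← Kk ← Pp → Hh
  Pp is a fork here and Pp is conditioned on, so the path is blocked at Pp.
Path 3: Aa → Tt ← Kk ← Rr → Hh
  Rr is a fork here and Rr is conditioned on, so the path is blocked at Rr.
Path 4: Aa → Rr → Hh
  Rr is a chain here and Rr is conditioned on, so the path is blocked at Rr.
Path 5: Aa → Rr → Kk ← Hh
  Rr is a chain here and Rr is conditioned on, so the path is blocked at Rr.
Path 6: Aa → Rr → Kk ← Pp → Hh
  Rr is a chain here and Rr is conditioned on, so the path is blocked at Rr.
At least one path is unblocked, so d-separation fails.

No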